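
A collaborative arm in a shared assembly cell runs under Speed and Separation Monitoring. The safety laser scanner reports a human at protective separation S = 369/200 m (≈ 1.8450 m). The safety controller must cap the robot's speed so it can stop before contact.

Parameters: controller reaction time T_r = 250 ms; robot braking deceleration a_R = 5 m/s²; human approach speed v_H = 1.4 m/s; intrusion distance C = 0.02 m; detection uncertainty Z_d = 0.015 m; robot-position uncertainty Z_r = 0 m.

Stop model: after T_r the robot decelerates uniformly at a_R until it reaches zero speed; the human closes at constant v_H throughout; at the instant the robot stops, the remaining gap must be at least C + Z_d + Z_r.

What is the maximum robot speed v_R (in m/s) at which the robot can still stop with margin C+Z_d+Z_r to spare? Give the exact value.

at the boundary: (1/10)·v² + (53/100)·v + (-73/50) = 0
  disc = (53/100)² − 4·(1/10)·(-73/50) = 8649/10000 ; √disc = 93/100
  v_R = (−(53/100) + 93/100) / (2·(1/10)) = 2 m/s
check:
braking lasts T_s = 2/5 = 0.4000 s
robot covers v_R·T_r = 2.0000·0.2500 = 0.5000 m before braking
braking distance = 2.0000²/(2·5.0000) = 0.4000 m
human closes 1.4000·0.6500 = 0.9100 m
C+Z_d+Z_r = 0.0200+0.0150+0.0000 = 0.0350 m
sum ≈ 0.5000+0.4000+0.9100+0.0350 ≈ 1.8450 m = S ✓

v_R_max = 2 m/s = 2.0000 m/s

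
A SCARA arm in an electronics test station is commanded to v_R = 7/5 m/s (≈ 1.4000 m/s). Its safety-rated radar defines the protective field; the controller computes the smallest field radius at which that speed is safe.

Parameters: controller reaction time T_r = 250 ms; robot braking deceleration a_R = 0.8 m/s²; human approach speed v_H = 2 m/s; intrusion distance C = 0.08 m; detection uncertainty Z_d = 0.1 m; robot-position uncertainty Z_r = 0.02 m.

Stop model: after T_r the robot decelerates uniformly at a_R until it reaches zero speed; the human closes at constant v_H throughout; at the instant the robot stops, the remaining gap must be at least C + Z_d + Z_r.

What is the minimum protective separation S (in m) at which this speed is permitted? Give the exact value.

T_s = v_R/a_R = (7/5)/(4/5) = 1.7500 s
reaction-phase robot travel = 1.4000·0.2500 = 0.3500 m
robot under decel: 1.4000²/(2·0.8000) = 1.2250 m
person approaches 2.0000·(0.2500+1.7500) = 4.0000 m
C+Z_d+Z_r = 0.0800+0.1000+0.0200 = 0.2000 m
S_min ≈ 0.3500+1.2250+4.0000+0.2000  ⇒  S_min = 231/40 m

S_min = 231/40 m = 5.7750 m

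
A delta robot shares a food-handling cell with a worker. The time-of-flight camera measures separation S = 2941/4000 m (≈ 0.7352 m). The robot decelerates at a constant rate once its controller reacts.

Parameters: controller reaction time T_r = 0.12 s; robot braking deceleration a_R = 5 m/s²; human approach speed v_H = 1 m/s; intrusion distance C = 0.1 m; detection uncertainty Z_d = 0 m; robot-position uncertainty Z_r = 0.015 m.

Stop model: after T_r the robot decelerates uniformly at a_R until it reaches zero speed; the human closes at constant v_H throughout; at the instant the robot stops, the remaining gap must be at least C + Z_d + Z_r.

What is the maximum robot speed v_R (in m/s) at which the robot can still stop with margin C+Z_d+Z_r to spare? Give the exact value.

v_R_max = 23/20 m/s = 1.1500 m/s

quadratic (1/10)·v² + (8/25)·v + (-2001/4000) = 0
  disc = (8/25)² − 4·(1/10)·(-2001/4000) = 121/400 ; √disc = 11/20
  v_R = (−(8/25) + 11/20) / (2·(1/10)) = 23/20 m/s
check:
T_s = v_R/a_R = (23/20)/5 = 0.2300 s
reaction-phase robot travel = 1.1500·0.1200 = 0.1380 m
braking distance = 1.1500²/(2·5.0000) = 0.1323 m
human closes 1.0000·0.3500 = 0.3500 m
margins: 0.1000+0.0000+0.0150 = 0.1150 m
sum ≈ 0.1380+0.1323+0.3500+0.1150 ≈ 0.7352 m = S ✓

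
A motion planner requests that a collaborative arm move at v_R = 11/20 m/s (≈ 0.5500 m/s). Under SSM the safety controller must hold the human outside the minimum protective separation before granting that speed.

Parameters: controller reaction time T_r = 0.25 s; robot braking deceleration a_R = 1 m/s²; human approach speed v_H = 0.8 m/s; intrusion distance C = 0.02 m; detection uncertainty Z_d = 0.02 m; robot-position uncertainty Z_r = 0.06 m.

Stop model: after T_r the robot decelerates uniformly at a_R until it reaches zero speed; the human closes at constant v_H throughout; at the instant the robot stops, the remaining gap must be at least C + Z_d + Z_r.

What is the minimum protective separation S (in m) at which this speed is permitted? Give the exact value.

stop time T_s = (11/20)/1 = 0.5500 s
robot in T_r: 0.5500·0.2500 = 0.1375 m
robot under decel: 0.5500²/(2·1.0000) = 0.1512 m
person approaches 0.8000·(0.2500+0.5500) = 0.6400 m
margins: 0.0200+0.0200+0.0600 = 0.1000 m
S_min ≈ 0.1375+0.1512+0.6400+0.1000  ⇒  S_min = 823/800 m

S_min = 823/800 m = 1.0288 m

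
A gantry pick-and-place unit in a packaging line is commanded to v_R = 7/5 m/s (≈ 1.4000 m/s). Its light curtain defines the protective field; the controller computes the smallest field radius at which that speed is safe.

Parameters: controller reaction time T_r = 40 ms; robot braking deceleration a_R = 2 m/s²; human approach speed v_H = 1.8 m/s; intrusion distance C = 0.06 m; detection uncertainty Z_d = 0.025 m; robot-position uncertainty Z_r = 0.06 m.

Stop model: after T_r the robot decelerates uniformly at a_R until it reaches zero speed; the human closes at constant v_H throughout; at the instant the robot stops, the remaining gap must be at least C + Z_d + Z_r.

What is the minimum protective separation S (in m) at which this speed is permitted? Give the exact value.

T_s = v_R/a_R = (7/5)/2 = 0.7000 s
reaction-phase robot travel = 1.4000·0.0400 = 0.0560 m
robot under decel: 1.4000²/(2·2.0000) = 0.4900 m
human over T_r+T_s: 1.8000·(0.0400+0.7000) = 1.3320 m
residual clearance needed = 0.0600+0.0250+0.0600 = 0.1450 m
S_min ≈ 0.0560+0.4900+1.3320+0.1450  ⇒  S_min = 2023/1000 m

S_min = 2023/1000 m = 2.0230 m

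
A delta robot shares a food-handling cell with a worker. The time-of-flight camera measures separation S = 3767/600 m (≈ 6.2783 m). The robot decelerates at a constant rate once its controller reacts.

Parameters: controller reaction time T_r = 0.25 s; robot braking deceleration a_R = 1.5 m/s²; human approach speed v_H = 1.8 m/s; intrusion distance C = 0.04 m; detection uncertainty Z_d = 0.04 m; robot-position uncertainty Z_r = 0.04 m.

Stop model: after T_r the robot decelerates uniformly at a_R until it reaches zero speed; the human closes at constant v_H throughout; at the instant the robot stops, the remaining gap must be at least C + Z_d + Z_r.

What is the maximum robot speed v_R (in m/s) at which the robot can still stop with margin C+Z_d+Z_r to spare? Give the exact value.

at the boundary: (1/3)·v² + (29/20)·v + (-137/24) = 0
  disc = (29/20)² − 4·(1/3)·(-137/24) = 34969/3600 ; √disc = 187/60
  v_R = (−(29/20) + 187/60) / (2·(1/3)) = 5/2 m/s
check:
braking lasts T_s = (5/2)/(3/2) = 1.6667 s
robot covers v_R·T_r = 2.5000·0.2500 = 0.6250 m before braking
robot under decel: 2.5000²/(2·1.5000) = 2.0833 m
person approaches 1.8000·(0.2500+1.6667) = 3.4500 m
margins: 0.0400+0.0400+0.0400 = 0.1200 m
sum ≈ 0.6250+2.0833+3.4500+0.1200 ≈ 6.2783 m = S ✓

v_R_max = 5/2 m/s = 2.5000 m/s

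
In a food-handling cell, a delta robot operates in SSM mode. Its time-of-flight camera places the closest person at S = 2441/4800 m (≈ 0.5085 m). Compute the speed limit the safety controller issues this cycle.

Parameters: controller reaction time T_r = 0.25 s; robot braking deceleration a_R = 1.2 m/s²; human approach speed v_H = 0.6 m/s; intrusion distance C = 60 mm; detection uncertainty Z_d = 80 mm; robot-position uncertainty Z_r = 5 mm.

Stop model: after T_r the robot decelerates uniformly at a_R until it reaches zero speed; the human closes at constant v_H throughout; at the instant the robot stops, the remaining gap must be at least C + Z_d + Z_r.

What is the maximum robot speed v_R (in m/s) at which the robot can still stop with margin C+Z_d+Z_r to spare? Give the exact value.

collect terms ⇒ (5/12)·v_R² + (3/4)·v_R + (-41/192) = 0
  disc = (3/4)² − 4·(5/12)·(-41/192) = 529/576 ; √disc = 23/24
  v_R = (−(3/4) + 23/24) / (2·(5/12)) = 1/4 m/s
check:
braking lasts T_s = (1/4)/(6/5) = 0.2083 s
robot covers v_R·T_r = 0.2500·0.2500 = 0.0625 m before braking
robot covers 0.2500·0.2083 − ½·1.2000·0.2083² = 0.0260 m while stopping
human over T_r+T_s: 0.6000·(0.2500+0.2083) = 0.2750 m
C+Z_d+Z_r = 0.0600+0.0800+0.0050 = 0.1450 m
sum ≈ 0.0625+0.0260+0.2750+0.1450 ≈ 0.5085 m = S ✓

v_R_max = 1/4 m/s = 0.2500 m/s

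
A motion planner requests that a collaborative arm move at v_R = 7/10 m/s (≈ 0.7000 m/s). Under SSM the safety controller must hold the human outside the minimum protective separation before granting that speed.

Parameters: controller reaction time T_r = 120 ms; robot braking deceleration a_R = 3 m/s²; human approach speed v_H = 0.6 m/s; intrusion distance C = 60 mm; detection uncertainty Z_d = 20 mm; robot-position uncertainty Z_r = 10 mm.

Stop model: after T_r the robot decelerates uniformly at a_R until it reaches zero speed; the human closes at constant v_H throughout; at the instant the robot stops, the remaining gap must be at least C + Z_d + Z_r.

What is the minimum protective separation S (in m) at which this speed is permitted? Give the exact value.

T_s = v_R/a_R = (7/10)/3 = 0.2333 s
reaction-phase robot travel = 0.7000·0.1200 = 0.0840 m
robot under decel: 0.7000²/(2·3.0000) = 0.0817 m
human over T_r+T_s: 0.6000·(0.1200+0.2333) = 0.2120 m
residual clearance needed = 0.0600+0.0200+0.0100 = 0.0900 m
S_min ≈ 0.0840+0.0817+0.2120+0.0900  ⇒  S_min = 1403/3000 m

S_min = 1403/3000 m = 0.4677 m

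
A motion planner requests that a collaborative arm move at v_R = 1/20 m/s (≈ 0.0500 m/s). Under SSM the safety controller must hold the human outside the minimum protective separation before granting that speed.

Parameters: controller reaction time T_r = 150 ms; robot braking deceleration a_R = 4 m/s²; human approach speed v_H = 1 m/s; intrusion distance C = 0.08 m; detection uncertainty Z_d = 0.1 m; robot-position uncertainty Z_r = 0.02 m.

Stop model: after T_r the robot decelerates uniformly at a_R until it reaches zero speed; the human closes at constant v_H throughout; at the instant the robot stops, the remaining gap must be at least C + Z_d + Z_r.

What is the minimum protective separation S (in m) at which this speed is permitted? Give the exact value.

stop time T_s = (1/20)/4 = 0.0125 s
robot covers v_R·T_r = 0.0500·0.1500 = 0.0075 m before braking
robot under decel: 0.0500²/(2·4.0000) = 0.0003 m
person approaches 1.0000·(0.1500+0.0125) = 0.1625 m
margins: 0.0800+0.1000+0.0200 = 0.2000 m
S_min ≈ 0.0075+0.0003+0.1625+0.2000  ⇒  S_min = 237/640 m

S_min = 237/640 m = 0.3703 m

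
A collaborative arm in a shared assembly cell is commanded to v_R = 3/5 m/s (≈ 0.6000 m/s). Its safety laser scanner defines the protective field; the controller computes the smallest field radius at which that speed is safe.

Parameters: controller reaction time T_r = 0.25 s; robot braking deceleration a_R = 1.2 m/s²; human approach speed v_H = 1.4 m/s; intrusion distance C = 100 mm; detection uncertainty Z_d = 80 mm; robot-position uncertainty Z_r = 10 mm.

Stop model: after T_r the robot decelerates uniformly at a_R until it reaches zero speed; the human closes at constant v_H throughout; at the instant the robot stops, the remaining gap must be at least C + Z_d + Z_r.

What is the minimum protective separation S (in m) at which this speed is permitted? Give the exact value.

T_s = v_R/a_R = (3/5)/(6/5) = 0.5000 s
robot covers v_R·T_r = 0.6000·0.2500 = 0.1500 m before braking
robot under decel: 0.6000²/(2·1.2000) = 0.1500 m
person approaches 1.4000·(0.2500+0.5000) = 1.0500 m
margins: 0.1000+0.0800+0.0100 = 0.1900 m
S_min ≈ 0.1500+0.1500+1.0500+0.1900  ⇒  S_min = 77/50 m

S_min = 77/50 m = 1.5400 m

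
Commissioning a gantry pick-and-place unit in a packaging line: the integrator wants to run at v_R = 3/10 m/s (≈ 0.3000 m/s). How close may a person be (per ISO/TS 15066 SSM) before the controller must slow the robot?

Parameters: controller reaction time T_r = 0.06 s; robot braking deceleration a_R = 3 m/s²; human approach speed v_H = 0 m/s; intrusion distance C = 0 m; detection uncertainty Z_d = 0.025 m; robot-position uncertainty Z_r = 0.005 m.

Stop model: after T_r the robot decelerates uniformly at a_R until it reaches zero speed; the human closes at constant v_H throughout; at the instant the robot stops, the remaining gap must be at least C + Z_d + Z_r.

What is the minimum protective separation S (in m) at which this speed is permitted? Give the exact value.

stop time T_s = (3/10)/3 = 0.1000 s
robot in T_r: 0.3000·0.0600 = 0.0180 m
robot under decel: 0.3000²/(2·3.0000) = 0.0150 m
human over T_r+T_s: 0.0000·(0.0600+0.1000) = 0.0000 m
residual clearance needed = 0.0000+0.0250+0.0050 = 0.0300 m
S_min ≈ 0.0180+0.0150+0.0000+0.0300  ⇒  S_min = 63/1000 m

S_min = 63/1000 m = 0.0630 m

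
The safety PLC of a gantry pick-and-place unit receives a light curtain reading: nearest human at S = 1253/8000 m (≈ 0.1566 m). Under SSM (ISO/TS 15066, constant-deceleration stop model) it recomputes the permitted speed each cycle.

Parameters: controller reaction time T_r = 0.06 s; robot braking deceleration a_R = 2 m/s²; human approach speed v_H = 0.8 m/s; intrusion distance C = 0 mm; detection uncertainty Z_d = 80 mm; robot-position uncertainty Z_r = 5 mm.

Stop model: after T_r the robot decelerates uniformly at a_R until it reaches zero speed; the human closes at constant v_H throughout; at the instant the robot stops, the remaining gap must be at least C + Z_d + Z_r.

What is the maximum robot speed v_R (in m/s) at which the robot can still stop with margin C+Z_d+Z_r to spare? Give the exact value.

v_R_max = 1/20 m/s = 0.0500 m/s

at the boundary: (1/4)·v² + (23/50)·v + (-189/8000) = 0
  disc = (23/50)² − 4·(1/4)·(-189/8000) = 9409/40000 ; √disc = 97/200
  v_R = (−(23/50) + 97/200) / (2·(1/4)) = 1/20 m/s
check:
T_s = v_R/a_R = (1/20)/2 = 0.0250 s
robot covers v_R·T_r = 0.0500·0.0600 = 0.0030 m before braking
braking distance = 0.0500²/(2·2.0000) = 0.0006 m
human over T_r+T_s: 0.8000·(0.0600+0.0250) = 0.0680 m
C+Z_d+Z_r = 0.0000+0.0800+0.0050 = 0.0850 m
sum ≈ 0.0030+0.0006+0.0680+0.0850 ≈ 0.1566 m = S ✓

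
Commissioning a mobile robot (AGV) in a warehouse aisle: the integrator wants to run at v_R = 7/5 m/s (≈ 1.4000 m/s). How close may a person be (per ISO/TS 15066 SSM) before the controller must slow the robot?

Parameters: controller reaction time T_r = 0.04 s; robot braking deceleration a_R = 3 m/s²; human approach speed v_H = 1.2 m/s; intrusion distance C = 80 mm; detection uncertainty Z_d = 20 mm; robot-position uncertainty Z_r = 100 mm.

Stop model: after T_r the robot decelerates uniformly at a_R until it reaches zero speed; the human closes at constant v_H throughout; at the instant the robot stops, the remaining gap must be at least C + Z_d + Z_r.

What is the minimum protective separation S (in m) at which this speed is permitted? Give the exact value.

stop time T_s = (7/5)/3 = 0.4667 s
robot covers v_R·T_r = 1.4000·0.0400 = 0.0560 m before braking
braking distance = 1.4000²/(2·3.0000) = 0.3267 m
human over T_r+T_s: 1.2000·(0.0400+0.4667) = 0.6080 m
margins: 0.0800+0.0200+0.1000 = 0.2000 m
S_min ≈ 0.0560+0.3267+0.6080+0.2000  ⇒  S_min = 893/750 m

S_min = 893/750 m = 1.1907 m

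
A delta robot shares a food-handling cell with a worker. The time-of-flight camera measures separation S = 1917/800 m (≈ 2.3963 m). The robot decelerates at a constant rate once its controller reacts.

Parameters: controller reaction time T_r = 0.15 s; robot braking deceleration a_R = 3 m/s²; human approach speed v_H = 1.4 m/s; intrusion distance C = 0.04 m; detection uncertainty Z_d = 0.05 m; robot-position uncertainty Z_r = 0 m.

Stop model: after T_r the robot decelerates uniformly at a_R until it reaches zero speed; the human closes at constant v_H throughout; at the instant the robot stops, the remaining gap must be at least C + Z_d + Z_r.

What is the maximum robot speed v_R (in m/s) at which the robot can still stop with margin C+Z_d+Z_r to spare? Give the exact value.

at the boundary: (1/6)·v² + (37/60)·v + (-1677/800) = 0
  disc = (37/60)² − 4·(1/6)·(-1677/800) = 16/9 ; √disc = 4/3
  v_R = (−(37/60) + 4/3) / (2·(1/6)) = 43/20 m/s
check:
stop time T_s = (43/20)/3 = 0.7167 s
robot covers v_R·T_r = 2.1500·0.1500 = 0.3225 m before braking
robot under decel: 2.1500²/(2·3.0000) = 0.7704 m
person approaches 1.4000·(0.1500+0.7167) = 1.2133 m
C+Z_d+Z_r = 0.0400+0.0500+0.0000 = 0.0900 m
sum ≈ 0.3225+0.7704+1.2133+0.0900 ≈ 2.3963 m = S ✓

v_R_max = 43/20 m/s = 2.1500 m/s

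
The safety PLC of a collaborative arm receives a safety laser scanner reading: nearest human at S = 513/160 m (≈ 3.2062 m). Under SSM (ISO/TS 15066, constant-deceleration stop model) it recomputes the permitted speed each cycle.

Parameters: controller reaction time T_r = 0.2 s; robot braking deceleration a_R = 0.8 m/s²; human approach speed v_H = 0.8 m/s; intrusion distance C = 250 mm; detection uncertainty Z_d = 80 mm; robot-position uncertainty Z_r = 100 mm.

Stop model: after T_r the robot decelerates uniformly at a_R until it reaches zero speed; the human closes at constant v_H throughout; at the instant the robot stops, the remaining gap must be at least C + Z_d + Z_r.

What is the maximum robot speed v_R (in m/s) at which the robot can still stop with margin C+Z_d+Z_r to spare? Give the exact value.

collect terms ⇒ (5/8)·v_R² + (6/5)·v_R + (-2093/800) = 0
  disc = (6/5)² − 4·(5/8)·(-2093/800) = 12769/1600 ; √disc = 113/40
  v_R = (−(6/5) + 113/40) / (2·(5/8)) = 13/10 m/s
check:
braking lasts T_s = (13/10)/(4/5) = 1.6250 s
reaction-phase robot travel = 1.3000·0.2000 = 0.2600 m
robot covers 1.3000·1.6250 − ½·0.8000·1.6250² = 1.0562 m while stopping
person approaches 0.8000·(0.2000+1.6250) = 1.4600 m
C+Z_d+Z_r = 0.2500+0.0800+0.1000 = 0.4300 m
sum ≈ 0.2600+1.0562+1.4600+0.4300 ≈ 3.2062 m = S ✓

v_R_max = 13/10 m/s = 1.3000 m/s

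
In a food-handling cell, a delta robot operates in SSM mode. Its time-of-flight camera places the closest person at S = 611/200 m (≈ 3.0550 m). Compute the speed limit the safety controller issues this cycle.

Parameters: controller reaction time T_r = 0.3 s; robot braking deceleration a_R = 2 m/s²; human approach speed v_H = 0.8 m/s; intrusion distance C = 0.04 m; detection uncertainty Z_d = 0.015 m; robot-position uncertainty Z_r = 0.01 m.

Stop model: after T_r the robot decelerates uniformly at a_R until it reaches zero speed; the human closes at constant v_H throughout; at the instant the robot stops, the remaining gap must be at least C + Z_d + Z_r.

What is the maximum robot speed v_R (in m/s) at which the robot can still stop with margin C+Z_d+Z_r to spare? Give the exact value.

collect terms ⇒ (1/4)·v_R² + (7/10)·v_R + (-11/4) = 0
  disc = (7/10)² − 4·(1/4)·(-11/4) = 81/25 ; √disc = 9/5
  v_R = (−(7/10) + 9/5) / (2·(1/4)) = 11/5 m/s
check:
T_s = v_R/a_R = (11/5)/2 = 1.1000 s
robot in T_r: 2.2000·0.3000 = 0.6600 m
robot covers 2.2000·1.1000 − ½·2.0000·1.1000² = 1.2100 m while stopping
human closes 0.8000·1.4000 = 1.1200 m
residual clearance needed = 0.0400+0.0150+0.0100 = 0.0650 m
sum ≈ 0.6600+1.2100+1.1200+0.0650 ≈ 3.0550 m = S ✓

v_R_max = 11/5 m/s = 2.2000 m/s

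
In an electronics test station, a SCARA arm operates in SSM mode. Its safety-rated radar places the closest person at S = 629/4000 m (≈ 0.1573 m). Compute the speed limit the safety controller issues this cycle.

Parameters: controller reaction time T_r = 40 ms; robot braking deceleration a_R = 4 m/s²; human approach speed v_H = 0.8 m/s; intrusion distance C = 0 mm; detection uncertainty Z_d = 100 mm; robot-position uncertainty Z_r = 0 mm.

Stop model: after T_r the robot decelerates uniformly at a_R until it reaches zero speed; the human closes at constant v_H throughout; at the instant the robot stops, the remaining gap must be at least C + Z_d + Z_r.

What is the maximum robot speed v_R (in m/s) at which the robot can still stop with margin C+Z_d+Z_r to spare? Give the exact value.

at the boundary: (1/8)·v² + (6/25)·v + (-101/4000) = 0
  disc = (6/25)² − 4·(1/8)·(-101/4000) = 2809/40000 ; √disc = 53/200
  v_R = (−(6/25) + 53/200) / (2·(1/8)) = 1/10 m/s
check:
braking lasts T_s = (1/10)/4 = 0.0250 s
reaction-phase robot travel = 0.1000·0.0400 = 0.0040 m
braking distance = 0.1000²/(2·4.0000) = 0.0013 m
human closes 0.8000·0.0650 = 0.0520 m
margins: 0.0000+0.1000+0.0000 = 0.1000 m
sum ≈ 0.0040+0.0013+0.0520+0.1000 ≈ 0.1573 m = S ✓

v_R_max = 1/10 m/s = 0.1000 m/s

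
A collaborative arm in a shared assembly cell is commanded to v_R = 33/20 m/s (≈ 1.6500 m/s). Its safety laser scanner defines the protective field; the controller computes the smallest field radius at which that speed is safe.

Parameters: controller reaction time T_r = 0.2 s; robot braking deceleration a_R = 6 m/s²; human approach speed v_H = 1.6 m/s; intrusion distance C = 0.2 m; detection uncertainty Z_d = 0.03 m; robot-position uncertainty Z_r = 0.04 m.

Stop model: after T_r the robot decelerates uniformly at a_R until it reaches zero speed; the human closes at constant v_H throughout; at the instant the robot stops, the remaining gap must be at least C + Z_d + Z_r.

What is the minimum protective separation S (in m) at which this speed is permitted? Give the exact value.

S_min = 2539/1600 m = 1.5869 m

braking lasts T_s = (33/20)/6 = 0.2750 s
robot in T_r: 1.6500·0.2000 = 0.3300 m
robot covers 1.6500·0.2750 − ½·6.0000·0.2750² = 0.2269 m while stopping
human over T_r+T_s: 1.6000·(0.2000+0.2750) = 0.7600 m
C+Z_d+Z_r = 0.2000+0.0300+0.0400 = 0.2700 m
S_min ≈ 0.3300+0.2269+0.7600+0.2700  ⇒  S_min = 2539/1600 m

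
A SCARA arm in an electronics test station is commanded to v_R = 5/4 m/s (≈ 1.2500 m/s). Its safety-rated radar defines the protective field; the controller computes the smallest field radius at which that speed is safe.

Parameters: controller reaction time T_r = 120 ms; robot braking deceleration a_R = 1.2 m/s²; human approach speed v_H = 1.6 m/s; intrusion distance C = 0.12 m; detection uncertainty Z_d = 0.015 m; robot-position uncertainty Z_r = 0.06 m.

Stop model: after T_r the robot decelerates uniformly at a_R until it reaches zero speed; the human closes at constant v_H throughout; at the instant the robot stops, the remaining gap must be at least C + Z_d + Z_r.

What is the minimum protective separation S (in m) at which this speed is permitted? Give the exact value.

stop time T_s = (5/4)/(6/5) = 1.0417 s
reaction-phase robot travel = 1.2500·0.1200 = 0.1500 m
robot under decel: 1.2500²/(2·1.2000) = 0.6510 m
human over T_r+T_s: 1.6000·(0.1200+1.0417) = 1.8587 m
margins: 0.1200+0.0150+0.0600 = 0.1950 m
S_min ≈ 0.1500+0.6510+1.8587+0.1950  ⇒  S_min = 68513/24000 m

S_min = 68513/24000 m = 2.8547 m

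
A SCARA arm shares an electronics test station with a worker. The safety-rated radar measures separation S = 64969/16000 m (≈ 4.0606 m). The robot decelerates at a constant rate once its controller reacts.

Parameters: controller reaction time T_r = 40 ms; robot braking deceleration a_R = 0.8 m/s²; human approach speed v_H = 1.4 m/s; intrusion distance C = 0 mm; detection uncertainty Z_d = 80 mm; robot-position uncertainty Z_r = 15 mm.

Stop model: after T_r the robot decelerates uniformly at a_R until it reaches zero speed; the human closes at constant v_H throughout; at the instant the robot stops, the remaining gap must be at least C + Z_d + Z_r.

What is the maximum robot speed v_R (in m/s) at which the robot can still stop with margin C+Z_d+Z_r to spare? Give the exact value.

v_R_max = 29/20 m/s = 1.4500 m/s

collect terms ⇒ (5/8)·v_R² + (179/100)·v_R + (-62553/16000) = 0
  disc = (179/100)² − 4·(5/8)·(-62553/16000) = 2076481/160000 ; √disc = 1441/400
  v_R = (−(179/100) + 1441/400) / (2·(5/8)) = 29/20 m/s
check:
braking lasts T_s = (29/20)/(4/5) = 1.8125 s
robot covers v_R·T_r = 1.4500·0.0400 = 0.0580 m before braking
braking distance = 1.4500²/(2·0.8000) = 1.3141 m
person approaches 1.4000·(0.0400+1.8125) = 2.5935 m
C+Z_d+Z_r = 0.0000+0.0800+0.0150 = 0.0950 m
sum ≈ 0.0580+1.3141+2.5935+0.0950 ≈ 4.0606 m = S ✓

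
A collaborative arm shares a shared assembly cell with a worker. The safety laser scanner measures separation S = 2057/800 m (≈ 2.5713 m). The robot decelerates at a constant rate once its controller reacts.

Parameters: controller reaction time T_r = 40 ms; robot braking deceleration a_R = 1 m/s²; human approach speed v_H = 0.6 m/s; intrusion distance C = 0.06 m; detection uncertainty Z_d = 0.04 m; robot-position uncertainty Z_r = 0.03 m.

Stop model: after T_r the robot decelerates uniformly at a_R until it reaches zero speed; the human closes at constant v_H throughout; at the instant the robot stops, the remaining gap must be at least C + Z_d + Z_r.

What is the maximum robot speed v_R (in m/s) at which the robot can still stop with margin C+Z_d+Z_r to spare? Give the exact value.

collect terms ⇒ (1/2)·v_R² + (16/25)·v_R + (-9669/4000) = 0
  disc = (16/25)² − 4·(1/2)·(-9669/4000) = 52441/10000 ; √disc = 229/100
  v_R = (−(16/25) + 229/100) / (2·(1/2)) = 33/20 m/s
check:
stop time T_s = (33/20)/1 = 1.6500 s
robot in T_r: 1.6500·0.0400 = 0.0660 m
robot covers 1.6500·1.6500 − ½·1.0000·1.6500² = 1.3613 m while stopping
person approaches 0.6000·(0.0400+1.6500) = 1.0140 m
margins: 0.0600+0.0400+0.0300 = 0.1300 m
sum ≈ 0.0660+1.3613+1.0140+0.1300 ≈ 2.5713 m = S ✓

v_R_max = 33/20 m/s = 1.6500 m/s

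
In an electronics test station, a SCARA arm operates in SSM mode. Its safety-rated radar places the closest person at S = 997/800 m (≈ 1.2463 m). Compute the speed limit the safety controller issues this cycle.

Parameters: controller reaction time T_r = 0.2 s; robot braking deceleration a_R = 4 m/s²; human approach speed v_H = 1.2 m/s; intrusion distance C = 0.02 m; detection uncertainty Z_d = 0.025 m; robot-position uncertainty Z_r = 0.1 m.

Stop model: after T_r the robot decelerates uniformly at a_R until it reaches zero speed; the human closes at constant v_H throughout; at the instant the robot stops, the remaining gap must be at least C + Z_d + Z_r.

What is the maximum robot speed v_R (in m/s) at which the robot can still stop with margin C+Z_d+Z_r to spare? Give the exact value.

collect terms ⇒ (1/8)·v_R² + (1/2)·v_R + (-689/800) = 0
  disc = (1/2)² − 4·(1/8)·(-689/800) = 1089/1600 ; √disc = 33/40
  v_R = (−(1/2) + 33/40) / (2·(1/8)) = 13/10 m/s
check:
braking lasts T_s = (13/10)/4 = 0.3250 s
robot covers v_R·T_r = 1.3000·0.2000 = 0.2600 m before braking
robot under decel: 1.3000²/(2·4.0000) = 0.2112 m
person approaches 1.2000·(0.2000+0.3250) = 0.6300 m
C+Z_d+Z_r = 0.0200+0.0250+0.1000 = 0.1450 m
sum ≈ 0.2600+0.2112+0.6300+0.1450 ≈ 1.2463 m = S ✓

v_R_max = 13/10 m/s = 1.3000 m/s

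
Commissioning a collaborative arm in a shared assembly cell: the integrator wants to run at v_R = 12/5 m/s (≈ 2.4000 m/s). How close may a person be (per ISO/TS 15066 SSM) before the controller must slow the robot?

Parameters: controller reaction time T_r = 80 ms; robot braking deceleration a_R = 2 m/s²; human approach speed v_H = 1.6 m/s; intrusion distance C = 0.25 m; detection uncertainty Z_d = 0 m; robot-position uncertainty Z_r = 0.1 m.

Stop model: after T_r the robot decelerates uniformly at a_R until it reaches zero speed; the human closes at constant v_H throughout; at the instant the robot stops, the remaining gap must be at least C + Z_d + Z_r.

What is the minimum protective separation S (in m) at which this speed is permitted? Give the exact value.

S_min = 403/100 m = 4.0300 m

braking lasts T_s = (12/5)/2 = 1.2000 s
robot in T_r: 2.4000·0.0800 = 0.1920 m
robot covers 2.4000·1.2000 − ½·2.0000·1.2000² = 1.4400 m while stopping
human over T_r+T_s: 1.6000·(0.0800+1.2000) = 2.0480 m
C+Z_d+Z_r = 0.2500+0.0000+0.1000 = 0.3500 m
S_min ≈ 0.1920+1.4400+2.0480+0.3500  ⇒  S_min = 403/100 m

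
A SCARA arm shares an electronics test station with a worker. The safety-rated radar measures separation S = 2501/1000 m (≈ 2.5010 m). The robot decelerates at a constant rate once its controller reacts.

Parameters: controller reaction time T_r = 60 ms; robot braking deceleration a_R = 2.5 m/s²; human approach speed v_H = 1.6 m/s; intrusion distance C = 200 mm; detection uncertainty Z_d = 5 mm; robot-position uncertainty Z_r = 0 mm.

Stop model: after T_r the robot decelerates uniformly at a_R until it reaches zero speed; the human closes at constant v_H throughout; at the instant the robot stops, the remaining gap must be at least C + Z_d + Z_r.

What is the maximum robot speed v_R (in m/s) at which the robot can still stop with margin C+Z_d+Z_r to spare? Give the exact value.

at the boundary: (1/5)·v² + (7/10)·v + (-11/5) = 0
  disc = (7/10)² − 4·(1/5)·(-11/5) = 9/4 ; √disc = 3/2
  v_R = (−(7/10) + 3/2) / (2·(1/5)) = 2 m/s
check:
braking lasts T_s = 2/(5/2) = 0.8000 s
reaction-phase robot travel = 2.0000·0.0600 = 0.1200 m
robot under decel: 2.0000²/(2·2.5000) = 0.8000 m
human closes 1.6000·0.8600 = 1.3760 m
C+Z_d+Z_r = 0.2000+0.0050+0.0000 = 0.2050 m
sum ≈ 0.1200+0.8000+1.3760+0.2050 ≈ 2.5010 m = S ✓

v_R_max = 2 m/s = 2.0000 m/s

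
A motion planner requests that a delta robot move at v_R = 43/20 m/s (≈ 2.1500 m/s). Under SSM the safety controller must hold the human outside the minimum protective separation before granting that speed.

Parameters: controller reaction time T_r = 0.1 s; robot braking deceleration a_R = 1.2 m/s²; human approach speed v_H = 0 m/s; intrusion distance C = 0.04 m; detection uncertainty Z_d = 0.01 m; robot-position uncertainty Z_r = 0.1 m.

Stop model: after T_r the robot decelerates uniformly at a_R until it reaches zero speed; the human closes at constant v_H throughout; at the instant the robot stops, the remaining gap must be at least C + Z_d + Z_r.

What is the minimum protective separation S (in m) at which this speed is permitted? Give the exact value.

stop time T_s = (43/20)/(6/5) = 1.7917 s
robot in T_r: 2.1500·0.1000 = 0.2150 m
robot covers 2.1500·1.7917 − ½·1.2000·1.7917² = 1.9260 m while stopping
human closes 0.0000·1.8917 = 0.0000 m
C+Z_d+Z_r = 0.0400+0.0100+0.1000 = 0.1500 m
S_min ≈ 0.2150+1.9260+0.0000+0.1500  ⇒  S_min = 10997/4800 m

S_min = 10997/4800 m = 2.2910 m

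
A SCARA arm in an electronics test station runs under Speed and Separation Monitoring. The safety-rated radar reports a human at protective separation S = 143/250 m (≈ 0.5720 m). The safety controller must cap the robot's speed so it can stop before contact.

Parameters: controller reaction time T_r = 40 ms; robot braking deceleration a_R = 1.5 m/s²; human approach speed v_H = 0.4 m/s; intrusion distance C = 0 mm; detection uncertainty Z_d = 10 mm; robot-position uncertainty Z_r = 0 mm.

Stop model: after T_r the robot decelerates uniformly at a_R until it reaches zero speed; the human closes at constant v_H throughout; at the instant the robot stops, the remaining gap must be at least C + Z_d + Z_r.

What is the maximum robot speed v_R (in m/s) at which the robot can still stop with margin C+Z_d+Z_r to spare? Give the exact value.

collect terms ⇒ (1/3)·v_R² + (23/75)·v_R + (-273/500) = 0
  disc = (23/75)² − 4·(1/3)·(-273/500) = 4624/5625 ; √disc = 68/75
  v_R = (−(23/75) + 68/75) / (2·(1/3)) = 9/10 m/s
check:
T_s = v_R/a_R = (9/10)/(3/2) = 0.6000 s
reaction-phase robot travel = 0.9000·0.0400 = 0.0360 m
robot covers 0.9000·0.6000 − ½·1.5000·0.6000² = 0.2700 m while stopping
human closes 0.4000·0.6400 = 0.2560 m
margins: 0.0000+0.0100+0.0000 = 0.0100 m
sum ≈ 0.0360+0.2700+0.2560+0.0100 ≈ 0.5720 m = S ✓

v_R_max = 9/10 m/s = 0.9000 m/s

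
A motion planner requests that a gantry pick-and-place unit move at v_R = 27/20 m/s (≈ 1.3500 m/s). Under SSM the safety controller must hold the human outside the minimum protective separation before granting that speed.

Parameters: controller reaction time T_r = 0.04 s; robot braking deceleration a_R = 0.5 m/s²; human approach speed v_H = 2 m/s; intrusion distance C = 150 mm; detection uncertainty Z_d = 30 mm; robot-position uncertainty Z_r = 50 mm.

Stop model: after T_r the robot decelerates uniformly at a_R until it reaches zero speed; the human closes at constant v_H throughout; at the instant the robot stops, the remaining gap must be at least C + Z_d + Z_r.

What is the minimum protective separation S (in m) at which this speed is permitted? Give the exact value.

S_min = 15173/2000 m = 7.5865 m

stop time T_s = (27/20)/(1/2) = 2.7000 s
robot covers v_R·T_r = 1.3500·0.0400 = 0.0540 m before braking
braking distance = 1.3500²/(2·0.5000) = 1.8225 m
human closes 2.0000·2.7400 = 5.4800 m
margins: 0.1500+0.0300+0.0500 = 0.2300 m
S_min ≈ 0.0540+1.8225+5.4800+0.2300  ⇒  S_min = 15173/2000 m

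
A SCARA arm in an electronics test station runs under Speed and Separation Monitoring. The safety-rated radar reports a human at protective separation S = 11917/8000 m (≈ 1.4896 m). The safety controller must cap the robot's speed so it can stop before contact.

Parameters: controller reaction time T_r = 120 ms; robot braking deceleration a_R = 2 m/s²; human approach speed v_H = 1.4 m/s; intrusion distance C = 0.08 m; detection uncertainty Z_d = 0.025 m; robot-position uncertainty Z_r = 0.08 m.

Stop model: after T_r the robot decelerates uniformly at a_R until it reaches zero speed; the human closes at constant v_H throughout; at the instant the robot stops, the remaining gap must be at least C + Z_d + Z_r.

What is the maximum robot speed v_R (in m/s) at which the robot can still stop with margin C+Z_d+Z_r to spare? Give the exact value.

v_R_max = 21/20 m/s = 1.0500 m/s

at the boundary: (1/4)·v² + (41/50)·v + (-9093/8000) = 0
  disc = (41/50)² − 4·(1/4)·(-9093/8000) = 72361/40000 ; √disc = 269/200
  v_R = (−(41/50) + 269/200) / (2·(1/4)) = 21/20 m/s
check:
braking lasts T_s = (21/20)/2 = 0.5250 s
robot covers v_R·T_r = 1.0500·0.1200 = 0.1260 m before braking
braking distance = 1.0500²/(2·2.0000) = 0.2756 m
person approaches 1.4000·(0.1200+0.5250) = 0.9030 m
margins: 0.0800+0.0250+0.0800 = 0.1850 m
sum ≈ 0.1260+0.2756+0.9030+0.1850 ≈ 1.4896 m = S ✓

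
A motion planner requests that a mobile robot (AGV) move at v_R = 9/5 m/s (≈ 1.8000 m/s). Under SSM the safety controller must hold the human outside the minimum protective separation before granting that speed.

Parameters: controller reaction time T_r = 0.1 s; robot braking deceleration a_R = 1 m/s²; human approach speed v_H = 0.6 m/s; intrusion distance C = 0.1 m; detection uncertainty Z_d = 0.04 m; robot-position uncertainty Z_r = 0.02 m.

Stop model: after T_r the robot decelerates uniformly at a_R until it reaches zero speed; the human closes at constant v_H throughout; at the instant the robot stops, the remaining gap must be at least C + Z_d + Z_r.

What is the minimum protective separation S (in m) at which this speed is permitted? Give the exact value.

S_min = 31/10 m = 3.1000 m

T_s = v_R/a_R = (9/5)/1 = 1.8000 s
reaction-phase robot travel = 1.8000·0.1000 = 0.1800 m
braking distance = 1.8000²/(2·1.0000) = 1.6200 m
human closes 0.6000·1.9000 = 1.1400 m
C+Z_d+Z_r = 0.1000+0.0400+0.0200 = 0.1600 m
S_min ≈ 0.1800+1.6200+1.1400+0.1600  ⇒  S_min = 31/10 m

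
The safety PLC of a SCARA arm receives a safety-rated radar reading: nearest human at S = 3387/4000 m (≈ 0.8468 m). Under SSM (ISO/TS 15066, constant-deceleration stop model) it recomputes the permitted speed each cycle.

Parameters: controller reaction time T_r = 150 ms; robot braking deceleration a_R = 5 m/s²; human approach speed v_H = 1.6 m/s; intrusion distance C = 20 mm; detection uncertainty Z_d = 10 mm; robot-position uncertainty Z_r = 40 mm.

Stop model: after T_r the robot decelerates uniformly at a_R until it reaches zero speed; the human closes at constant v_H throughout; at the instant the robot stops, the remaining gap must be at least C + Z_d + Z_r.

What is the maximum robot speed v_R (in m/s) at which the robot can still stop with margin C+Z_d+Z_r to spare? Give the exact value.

v_R_max = 19/20 m/s = 0.9500 m/s

quadratic (1/10)·v² + (47/100)·v + (-2147/4000) = 0
  disc = (47/100)² − 4·(1/10)·(-2147/4000) = 1089/2500 ; √disc = 33/50
  v_R = (−(47/100) + 33/50) / (2·(1/10)) = 19/20 m/s
check:
T_s = v_R/a_R = (19/20)/5 = 0.1900 s
reaction-phase robot travel = 0.9500·0.1500 = 0.1425 m
robot covers 0.9500·0.1900 − ½·5.0000·0.1900² = 0.0902 m while stopping
human closes 1.6000·0.3400 = 0.5440 m
margins: 0.0200+0.0100+0.0400 = 0.0700 m
sum ≈ 0.1425+0.0902+0.5440+0.0700 ≈ 0.8468 m = S ✓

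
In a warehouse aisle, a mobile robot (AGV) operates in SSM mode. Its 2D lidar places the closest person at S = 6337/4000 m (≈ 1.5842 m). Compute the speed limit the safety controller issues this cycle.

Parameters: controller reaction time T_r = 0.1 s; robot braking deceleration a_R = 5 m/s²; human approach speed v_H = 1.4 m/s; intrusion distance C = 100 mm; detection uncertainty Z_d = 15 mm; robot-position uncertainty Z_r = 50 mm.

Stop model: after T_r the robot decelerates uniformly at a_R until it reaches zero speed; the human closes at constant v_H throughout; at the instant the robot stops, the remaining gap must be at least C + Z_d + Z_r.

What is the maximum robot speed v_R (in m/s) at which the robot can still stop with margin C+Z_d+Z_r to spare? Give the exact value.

v_R_max = 43/20 m/s = 2.1500 m/s

quadratic (1/10)·v² + (19/50)·v + (-5117/4000) = 0
  disc = (19/50)² − 4·(1/10)·(-5117/4000) = 6561/10000 ; √disc = 81/100
  v_R = (−(19/50) + 81/100) / (2·(1/10)) = 43/20 m/s
check:
T_s = v_R/a_R = (43/20)/5 = 0.4300 s
robot covers v_R·T_r = 2.1500·0.1000 = 0.2150 m before braking
braking distance = 2.1500²/(2·5.0000) = 0.4622 m
person approaches 1.4000·(0.1000+0.4300) = 0.7420 m
C+Z_d+Z_r = 0.1000+0.0150+0.0500 = 0.1650 m
sum ≈ 0.2150+0.4622+0.7420+0.1650 ≈ 1.5842 m = S ✓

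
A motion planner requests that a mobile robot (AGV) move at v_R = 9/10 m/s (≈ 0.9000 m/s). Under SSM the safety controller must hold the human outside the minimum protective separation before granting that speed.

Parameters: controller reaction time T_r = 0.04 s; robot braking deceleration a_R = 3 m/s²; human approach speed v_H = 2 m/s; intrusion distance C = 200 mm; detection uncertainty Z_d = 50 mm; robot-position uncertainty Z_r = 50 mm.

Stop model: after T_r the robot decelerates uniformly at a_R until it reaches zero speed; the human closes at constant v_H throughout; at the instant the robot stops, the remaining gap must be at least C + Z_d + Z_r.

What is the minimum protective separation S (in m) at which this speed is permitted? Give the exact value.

braking lasts T_s = (9/10)/3 = 0.3000 s
robot in T_r: 0.9000·0.0400 = 0.0360 m
braking distance = 0.9000²/(2·3.0000) = 0.1350 m
human over T_r+T_s: 2.0000·(0.0400+0.3000) = 0.6800 m
residual clearance needed = 0.2000+0.0500+0.0500 = 0.3000 m
S_min ≈ 0.0360+0.1350+0.6800+0.3000  ⇒  S_min = 1151/1000 m

S_min = 1151/1000 m = 1.1510 m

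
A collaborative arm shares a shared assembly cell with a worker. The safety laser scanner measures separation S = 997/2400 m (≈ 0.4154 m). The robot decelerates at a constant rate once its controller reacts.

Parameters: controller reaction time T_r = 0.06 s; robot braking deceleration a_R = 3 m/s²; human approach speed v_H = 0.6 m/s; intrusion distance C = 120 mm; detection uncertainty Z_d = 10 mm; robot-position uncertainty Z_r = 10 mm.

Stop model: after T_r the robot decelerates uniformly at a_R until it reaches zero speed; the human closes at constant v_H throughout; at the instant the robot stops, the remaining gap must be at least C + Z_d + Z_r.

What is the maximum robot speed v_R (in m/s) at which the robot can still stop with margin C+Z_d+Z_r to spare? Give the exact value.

v_R_max = 13/20 m/s = 0.6500 m/s

collect terms ⇒ (1/6)·v_R² + (13/50)·v_R + (-2873/12000) = 0
  disc = (13/50)² − 4·(1/6)·(-2873/12000) = 20449/90000 ; √disc = 143/300
  v_R = (−(13/50) + 143/300) / (2·(1/6)) = 13/20 m/s
check:
T_s = v_R/a_R = (13/20)/3 = 0.2167 s
robot in T_r: 0.6500·0.0600 = 0.0390 m
robot under decel: 0.6500²/(2·3.0000) = 0.0704 m
person approaches 0.6000·(0.0600+0.2167) = 0.1660 m
residual clearance needed = 0.1200+0.0100+0.0100 = 0.1400 m
sum ≈ 0.0390+0.0704+0.1660+0.1400 ≈ 0.4154 m = S ✓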